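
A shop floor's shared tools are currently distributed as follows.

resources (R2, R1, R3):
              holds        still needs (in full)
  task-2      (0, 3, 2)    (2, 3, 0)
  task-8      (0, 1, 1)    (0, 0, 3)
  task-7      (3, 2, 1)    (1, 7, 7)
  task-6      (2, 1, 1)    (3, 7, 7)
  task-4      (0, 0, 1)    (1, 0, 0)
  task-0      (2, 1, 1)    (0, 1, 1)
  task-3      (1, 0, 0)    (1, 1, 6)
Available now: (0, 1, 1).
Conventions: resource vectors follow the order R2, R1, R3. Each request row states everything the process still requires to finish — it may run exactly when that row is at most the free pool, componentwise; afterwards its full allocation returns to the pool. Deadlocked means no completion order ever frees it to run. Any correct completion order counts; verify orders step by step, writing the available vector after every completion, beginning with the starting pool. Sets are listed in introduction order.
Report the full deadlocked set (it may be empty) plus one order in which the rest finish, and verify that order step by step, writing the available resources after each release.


The deadlocked set is task-7 and task-6.
Key observation: once task-0, task-4, task-8, task-2, task-3 finish, the pool peaks at (3, 6, 6) — and every remaining process still needs more R1 than that.
A valid finishing order for the others: task-0, task-4, task-8, task-2, task-3. Step-by-step check:
  pool = (0, 1, 1)
  task-0: need (0, 1, 1) fits (0, 1, 1); releases (2, 1, 1), pool now (2, 2, 2)
  task-4: need (1, 0, 0) fits (2, 2, 2); releases (0, 0, 1), pool now (2, 2, 3)
  task-8: need (0, 0, 3) fits (2, 2, 3); releases (0, 1, 1), pool now (2, 3, 4)
  task-2: need (2, 3, 0) fits (2, 3, 4); releases (0, 3, 2), pool now (2, 6, 6)
  task-3: need (1, 1, 6) fits (2, 6, 6); releases (1, 0, 0), pool now (3, 6, 6)
None of the blocked processes ever fits:
  blocked: task-7 wants (1, 7, 7), pool (3, 6, 6) — not enough R1 and R3
  blocked: task-6 wants (3, 7, 7), pool (3, 6, 6) — not enough R1 and R3


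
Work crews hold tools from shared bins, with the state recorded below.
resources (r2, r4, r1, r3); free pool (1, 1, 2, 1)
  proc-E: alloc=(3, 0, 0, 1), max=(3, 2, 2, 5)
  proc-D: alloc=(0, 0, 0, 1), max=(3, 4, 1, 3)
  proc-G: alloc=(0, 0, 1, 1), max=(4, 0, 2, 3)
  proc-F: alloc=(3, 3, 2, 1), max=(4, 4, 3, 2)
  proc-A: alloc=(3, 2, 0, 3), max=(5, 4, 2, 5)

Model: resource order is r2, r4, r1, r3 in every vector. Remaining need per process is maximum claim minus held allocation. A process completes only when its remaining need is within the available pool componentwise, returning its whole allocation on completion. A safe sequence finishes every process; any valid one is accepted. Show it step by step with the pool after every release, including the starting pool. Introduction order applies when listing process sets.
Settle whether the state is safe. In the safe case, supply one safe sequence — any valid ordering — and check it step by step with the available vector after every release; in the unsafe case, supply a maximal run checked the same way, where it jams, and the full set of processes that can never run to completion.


SAFE — a valid safe sequence is proc-F, proc-A, proc-G, proc-E, proc-D.
Key observation: proc-F is the earliest step where a requested resource binds exactly: need (1, 1, 1, 1), pool (1, 1, 2, 1) at its turn.
Check, step by step:
  pool = (1, 1, 2, 1)
  proc-F needs (1, 1, 1, 1) <= (1, 1, 2, 1) -> finishes; pool += (3, 3, 2, 1) = (4, 4, 4, 2)
  proc-A needs (2, 2, 2, 2) <= (4, 4, 4, 2) -> finishes; pool += (3, 2, 0, 3) = (7, 6, 4, 5)
  proc-G needs (4, 0, 1, 2) <= (7, 6, 4, 5) -> finishes; pool += (0, 0, 1, 1) = (7, 6, 5, 6)
  proc-E needs (0, 2, 2, 4) <= (7, 6, 5, 6) -> finishes; pool += (3, 0, 0, 1) = (10, 6, 5, 7)
  proc-D needs (3, 4, 1, 2) <= (10, 6, 5, 7) -> finishes; pool += (0, 0, 0, 1) = (10, 6, 5, 8)


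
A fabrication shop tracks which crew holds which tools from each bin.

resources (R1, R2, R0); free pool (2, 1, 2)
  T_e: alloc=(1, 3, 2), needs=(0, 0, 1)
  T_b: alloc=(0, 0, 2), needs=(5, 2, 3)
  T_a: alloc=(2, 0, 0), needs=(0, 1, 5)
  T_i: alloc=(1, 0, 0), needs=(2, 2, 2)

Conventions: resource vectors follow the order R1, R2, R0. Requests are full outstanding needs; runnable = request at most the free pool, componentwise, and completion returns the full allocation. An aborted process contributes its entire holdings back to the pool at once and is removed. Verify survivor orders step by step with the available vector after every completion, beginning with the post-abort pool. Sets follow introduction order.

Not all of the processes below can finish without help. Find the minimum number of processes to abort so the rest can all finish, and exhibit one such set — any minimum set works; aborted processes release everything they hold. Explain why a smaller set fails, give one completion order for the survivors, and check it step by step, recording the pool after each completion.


The answer: abort T_b.
Key observation: before aborting T_b, T_a was permanently blocked — no order could ever run it; afterwards it completes at step 3.
No smaller set exists: with zero aborts the deadlock remains.
Survivors finish in the order: T_e, T_i, T_a. Check, step by step (pool after the aborts first):
  pool = (2, 1, 4)
  T_e needs (0, 0, 1) <= (2, 1, 4) -> finishes; pool += (1, 3, 2) = (3, 4, 6)
  T_i needs (2, 2, 2) <= (3, 4, 6) -> finishes; pool += (1, 0, 0) = (4, 4, 6)
  T_a needs (0, 1, 5) <= (4, 4, 6) -> finishes; pool += (2, 0, 0) = (6, 4, 6)


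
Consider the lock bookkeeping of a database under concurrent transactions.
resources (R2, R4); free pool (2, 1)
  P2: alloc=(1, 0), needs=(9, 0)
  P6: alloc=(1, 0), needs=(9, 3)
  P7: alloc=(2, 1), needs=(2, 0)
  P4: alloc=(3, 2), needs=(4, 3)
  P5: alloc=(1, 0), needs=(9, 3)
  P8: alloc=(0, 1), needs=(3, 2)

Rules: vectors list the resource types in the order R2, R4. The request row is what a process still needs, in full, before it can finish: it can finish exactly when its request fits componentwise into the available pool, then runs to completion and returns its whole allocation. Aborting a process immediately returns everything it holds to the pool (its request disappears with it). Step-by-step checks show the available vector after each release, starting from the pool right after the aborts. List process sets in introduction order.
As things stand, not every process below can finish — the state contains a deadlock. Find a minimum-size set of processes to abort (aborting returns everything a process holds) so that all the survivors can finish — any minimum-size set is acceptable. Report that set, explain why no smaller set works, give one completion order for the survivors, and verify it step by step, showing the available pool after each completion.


Minimum abort set: P6 and P5.
Key observation: aborting P6 and P5 returns (2, 0), and P2 — hopeless before — runs at step 4 with the returned capacity in the pool.
Minimality, checking each single-abort alternative: P2 alone leaves P6 blocked (short on R2); P6 alone leaves P2 blocked (short on R2); P7 alone leaves P2 blocked (short on R2); P4 alone leaves P2 blocked (short on R2); P5 alone leaves P2 blocked (short on R2); P8 alone leaves P2 blocked (short on R2).
One survivor order: P7, P8, P4, P2. Walking it through (post-abort pool first):
  pool = (4, 1)
  P7: need (2, 0) fits (4, 1); releases (2, 1), pool now (6, 2)
  P8: need (3, 2) fits (6, 2); releases (0, 1), pool now (6, 3)
  P4: need (4, 3) fits (6, 3); releases (3, 2), pool now (9, 5)
  P2: need (9, 0) fits (9, 5); releases (1, 0), pool now (10, 5)


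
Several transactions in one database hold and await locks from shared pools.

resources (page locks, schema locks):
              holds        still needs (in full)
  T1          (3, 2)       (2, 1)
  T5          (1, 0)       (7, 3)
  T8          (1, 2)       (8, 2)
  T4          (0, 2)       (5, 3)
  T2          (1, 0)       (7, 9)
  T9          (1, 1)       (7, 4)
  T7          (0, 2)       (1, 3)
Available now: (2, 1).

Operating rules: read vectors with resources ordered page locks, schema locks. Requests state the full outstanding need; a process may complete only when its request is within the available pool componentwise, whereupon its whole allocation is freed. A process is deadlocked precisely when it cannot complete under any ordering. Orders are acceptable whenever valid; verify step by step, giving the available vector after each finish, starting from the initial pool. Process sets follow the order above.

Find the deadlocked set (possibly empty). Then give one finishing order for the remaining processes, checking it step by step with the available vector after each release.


The deadlocked set is T5, T8, T2 and T9.
Key observation: after T1, T7, T4 complete, (5, 7) is the best the pool ever gets, yet each leftover process wants more page locks.
A valid finishing order for the others: T1, T7, T4. Check, step by step:
  pool = (2, 1)
  T1: need (2, 1) fits (2, 1); releases (3, 2), pool now (5, 3)
  T7: need (1, 3) fits (5, 3); releases (0, 2), pool now (5, 5)
  T4: need (5, 3) fits (5, 5); releases (0, 2), pool now (5, 7)
The stuck group stays short no matter what:
  blocked: T5 wants (7, 3), pool (5, 7) — not enough page locks
  blocked: T8 wants (8, 2), pool (5, 7) — not enough page locks
  blocked: T2 wants (7, 9), pool (5, 7) — not enough page locks and schema locks
  blocked: T9 wants (7, 4), pool (5, 7) — not enough page locks


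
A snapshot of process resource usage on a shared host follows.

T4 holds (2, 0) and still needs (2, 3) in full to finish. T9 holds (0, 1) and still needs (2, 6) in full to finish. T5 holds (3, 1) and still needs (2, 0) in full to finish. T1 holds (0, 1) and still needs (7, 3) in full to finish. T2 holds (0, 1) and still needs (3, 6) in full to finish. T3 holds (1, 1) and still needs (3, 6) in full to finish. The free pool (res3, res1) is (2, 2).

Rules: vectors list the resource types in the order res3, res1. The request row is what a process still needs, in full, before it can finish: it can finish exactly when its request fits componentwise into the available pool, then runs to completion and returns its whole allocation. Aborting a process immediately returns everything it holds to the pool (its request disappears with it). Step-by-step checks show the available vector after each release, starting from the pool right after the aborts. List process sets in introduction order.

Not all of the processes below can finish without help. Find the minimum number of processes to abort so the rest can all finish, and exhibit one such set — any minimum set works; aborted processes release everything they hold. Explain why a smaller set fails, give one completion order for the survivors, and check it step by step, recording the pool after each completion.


Minimum abort set: T2 and T3.
Key observation: T9 had no path to completion before; after the abort of T2 and T3 ((1, 2) returned), step 4 is where it fits.
Why nothing smaller works — every single abort fails: T4 alone leaves T9 blocked (short on res1); T9 alone leaves T2 blocked (short on res1); T5 alone leaves T9 blocked (short on res1); T1 alone leaves T9 blocked (short on res1); T2 alone leaves T9 blocked (short on res1); T3 alone leaves T9 blocked (short on res1).
The survivors complete as T5, T4, T1, T9. Walking it through (starting from the post-abort pool):
  pool = (3, 4)
  T5: need (2, 0) fits (3, 4); releases (3, 1), pool now (6, 5)
  T4: need (2, 3) fits (6, 5); releases (2, 0), pool now (8, 5)
  T1: need (7, 3) fits (8, 5); releases (0, 1), pool now (8, 6)
  T9: need (2, 6) fits (8, 6); releases (0, 1), pool now (8, 7)


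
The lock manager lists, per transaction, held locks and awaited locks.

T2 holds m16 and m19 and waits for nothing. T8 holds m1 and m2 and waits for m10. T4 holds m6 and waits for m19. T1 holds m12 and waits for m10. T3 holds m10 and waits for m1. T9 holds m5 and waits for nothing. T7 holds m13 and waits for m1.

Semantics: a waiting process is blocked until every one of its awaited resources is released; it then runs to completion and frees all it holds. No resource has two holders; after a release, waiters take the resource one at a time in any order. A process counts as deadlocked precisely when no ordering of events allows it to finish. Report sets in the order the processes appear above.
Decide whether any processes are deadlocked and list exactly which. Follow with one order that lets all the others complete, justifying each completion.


Deadlocked set: T8, T1, T3 and T7.
Key observation: the knot is the closed ring of waits T8 -> T3 -> T8; T1 and T7 wait into the deadlock from upstream.
One completion order for the rest: T9, T2, T4.
Walking it through:
  T9 waits on nothing -> runs at once and releases m5
  T2 waits on nothing -> runs at once and releases m16 and m19
  T4: everything it awaited (m19) is free; runs, freeing m6


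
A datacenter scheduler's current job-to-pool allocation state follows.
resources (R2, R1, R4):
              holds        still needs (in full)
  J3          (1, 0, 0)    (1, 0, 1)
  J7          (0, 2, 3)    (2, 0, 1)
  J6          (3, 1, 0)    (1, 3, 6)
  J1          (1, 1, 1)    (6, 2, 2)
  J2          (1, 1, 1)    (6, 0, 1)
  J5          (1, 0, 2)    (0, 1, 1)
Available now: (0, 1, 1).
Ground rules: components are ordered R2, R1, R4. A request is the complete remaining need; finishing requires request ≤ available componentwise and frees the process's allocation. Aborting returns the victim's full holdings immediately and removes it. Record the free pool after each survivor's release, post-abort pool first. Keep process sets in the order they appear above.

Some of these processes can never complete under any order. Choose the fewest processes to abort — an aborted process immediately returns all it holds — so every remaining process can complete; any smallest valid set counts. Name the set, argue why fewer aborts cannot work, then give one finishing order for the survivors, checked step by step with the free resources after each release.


Abort J1.
Key observation: the returned (1, 1, 1) from J1 is what brings J2 — unrunnable before, under any order — into play at step 5.
No smaller set exists: with zero aborts the deadlock remains.
Survivors finish in the order: J3, J7, J5, J6, J2. Step-by-step check (pool after the aborts first):
  pool = (1, 2, 2)
  run J3 (needs (1, 0, 1), free (1, 2, 2)); after release of (1, 0, 0) the pool is (2, 2, 2)
  run J7 (needs (2, 0, 1), free (2, 2, 2)); after release of (0, 2, 3) the pool is (2, 4, 5)
  run J5 (needs (0, 1, 1), free (2, 4, 5)); after release of (1, 0, 2) the pool is (3, 4, 7)
  run J6 (needs (1, 3, 6), free (3, 4, 7)); after release of (3, 1, 0) the pool is (6, 5, 7)
  run J2 (needs (6, 0, 1), free (6, 5, 7)); after release of (1, 1, 1) the pool is (7, 6, 8)


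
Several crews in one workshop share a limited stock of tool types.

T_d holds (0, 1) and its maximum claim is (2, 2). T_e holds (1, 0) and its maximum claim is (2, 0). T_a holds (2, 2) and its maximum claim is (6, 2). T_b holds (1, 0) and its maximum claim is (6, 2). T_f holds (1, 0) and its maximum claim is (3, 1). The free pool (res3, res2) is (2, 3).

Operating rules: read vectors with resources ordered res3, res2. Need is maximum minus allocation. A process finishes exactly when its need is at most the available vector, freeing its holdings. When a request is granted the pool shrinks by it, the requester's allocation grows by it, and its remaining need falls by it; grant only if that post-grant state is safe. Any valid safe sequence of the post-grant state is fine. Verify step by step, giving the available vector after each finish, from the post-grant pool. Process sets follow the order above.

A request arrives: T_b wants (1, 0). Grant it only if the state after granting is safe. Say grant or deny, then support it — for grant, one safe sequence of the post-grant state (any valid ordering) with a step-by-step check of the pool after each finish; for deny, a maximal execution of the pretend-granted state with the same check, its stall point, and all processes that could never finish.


DENY — the pretend-granted state is unsafe.
Key observation: no order helps: past T_e, T_d, T_f, the free pool tops out at (3, 4), below what each blocked process needs in res3.
On the post-grant state, T_e, T_d, T_f is a maximal run — nothing extends it. Verifying each step:
  pool = (1, 3)
  T_e needs (1, 0) <= (1, 3) -> finishes; pool += (1, 0) = (2, 3)
  T_d needs (2, 1) <= (2, 3) -> finishes; pool += (0, 1) = (2, 4)
  T_f needs (2, 1) <= (2, 4) -> finishes; pool += (1, 0) = (3, 4)
  T_a still needs (4, 0) but only (3, 4) is free — short on res3
  T_b still needs (4, 2) but only (3, 4) is free — short on res3
Post-grant, the permanently blocked set is T_a and T_b.


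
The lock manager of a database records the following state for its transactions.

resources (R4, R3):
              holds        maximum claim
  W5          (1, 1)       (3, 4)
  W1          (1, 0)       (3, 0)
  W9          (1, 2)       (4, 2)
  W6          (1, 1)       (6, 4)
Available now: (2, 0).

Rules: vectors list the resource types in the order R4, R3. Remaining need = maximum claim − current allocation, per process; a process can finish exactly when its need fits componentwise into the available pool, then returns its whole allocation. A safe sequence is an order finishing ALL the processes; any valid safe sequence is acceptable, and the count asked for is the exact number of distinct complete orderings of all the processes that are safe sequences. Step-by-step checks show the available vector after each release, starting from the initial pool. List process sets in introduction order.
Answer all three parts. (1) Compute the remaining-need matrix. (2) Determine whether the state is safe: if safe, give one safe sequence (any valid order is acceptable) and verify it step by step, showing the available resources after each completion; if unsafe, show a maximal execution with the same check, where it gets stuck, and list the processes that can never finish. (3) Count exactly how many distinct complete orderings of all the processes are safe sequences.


(1) Outstanding need per process (order R4, R3):
  W5: (2, 3)
  W1: (2, 0)
  W9: (3, 0)
  W6: (5, 3)
(2) UNSAFE — no complete ordering exists.
Key observation: no order helps: past W1, W9, the free pool tops out at (4, 2), below what each blocked process needs in R3.
The run W1, W9 cannot be extended any further. Check, step by step:
  pool = (2, 0)
  W1 needs (2, 0) <= (2, 0) -> finishes; pool += (1, 0) = (3, 0)
  W9 needs (3, 0) <= (3, 0) -> finishes; pool += (1, 2) = (4, 2)
  W5 still needs (2, 3) but only (4, 2) is free — short on R3
  W6 still needs (5, 3) but only (4, 2) is free — short on R4 and R3
Never able to finish: W5 and W6.
(3) The exact count: 0 of the possible complete orderings are safe sequences.


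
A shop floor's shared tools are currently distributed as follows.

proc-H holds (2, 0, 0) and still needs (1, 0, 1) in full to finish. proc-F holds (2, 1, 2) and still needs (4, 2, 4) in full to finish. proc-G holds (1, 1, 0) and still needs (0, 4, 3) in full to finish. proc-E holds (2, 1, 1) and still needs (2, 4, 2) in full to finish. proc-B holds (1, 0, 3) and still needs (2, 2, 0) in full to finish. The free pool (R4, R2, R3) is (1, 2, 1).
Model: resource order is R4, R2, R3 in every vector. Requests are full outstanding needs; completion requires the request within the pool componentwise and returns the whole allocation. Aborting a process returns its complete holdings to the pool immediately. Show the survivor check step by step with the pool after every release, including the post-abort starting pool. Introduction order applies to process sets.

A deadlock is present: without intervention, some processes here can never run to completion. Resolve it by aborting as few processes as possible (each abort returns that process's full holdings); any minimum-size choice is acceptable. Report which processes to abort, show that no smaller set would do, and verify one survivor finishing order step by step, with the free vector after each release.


Minimum abort set: proc-G.
Key observation: the returned (1, 1, 0) from proc-G is what brings proc-E — unrunnable before, under any order — into play at step 4.
Minimality: the empty abort set fails — the state is deadlocked as it stands.
The survivors complete as proc-H, proc-B, proc-F, proc-E. Step-by-step check (starting from the post-abort pool):
  pool = (2, 3, 1)
  proc-H: need (1, 0, 1) fits (2, 3, 1); releases (2, 0, 0), pool now (4, 3, 1)
  proc-B: need (2, 2, 0) fits (4, 3, 1); releases (1, 0, 3), pool now (5, 3, 4)
  proc-F: need (4, 2, 4) fits (5, 3, 4); releases (2, 1, 2), pool now (7, 4, 6)
  proc-E: need (2, 4, 2) fits (7, 4, 6); releases (2, 1, 1), pool now (9, 5, 7)


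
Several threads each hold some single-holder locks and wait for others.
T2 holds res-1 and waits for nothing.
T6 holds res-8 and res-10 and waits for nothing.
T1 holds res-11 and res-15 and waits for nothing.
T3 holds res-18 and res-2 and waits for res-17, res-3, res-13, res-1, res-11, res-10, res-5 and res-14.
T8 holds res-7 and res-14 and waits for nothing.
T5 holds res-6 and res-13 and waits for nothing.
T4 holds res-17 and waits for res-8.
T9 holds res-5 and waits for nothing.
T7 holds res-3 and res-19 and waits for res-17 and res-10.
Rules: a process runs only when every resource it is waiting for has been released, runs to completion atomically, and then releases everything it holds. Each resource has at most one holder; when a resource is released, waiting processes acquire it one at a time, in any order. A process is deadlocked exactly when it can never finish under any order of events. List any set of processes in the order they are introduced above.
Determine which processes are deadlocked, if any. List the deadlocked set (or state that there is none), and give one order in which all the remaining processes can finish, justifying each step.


No process is deadlocked.
Key observation: the wait graph is acyclic; completion cascades from the unblocked processes through everyone else.
A valid finishing order for the others: T8, T6, T2, T4, T1, T7, T5, T9, T3.
Step-by-step check:
  run T8 (it waits on nothing); releases res-7 and res-14
  run T6 (it waits on nothing); releases res-8 and res-10
  run T2 (it waits on nothing); releases res-1
  T4 waits on res-8 — all released -> runs and releases res-17
  run T1 (it waits on nothing); releases res-11 and res-15
  T7 waits on res-17 and res-10 — all released -> runs and releases res-3 and res-19
  run T5 (it waits on nothing); releases res-6 and res-13
  run T9 (it waits on nothing); releases res-5
  T3 waits on res-17, res-3, res-13, res-1, res-11, res-10, res-5 and res-14 — all released -> runs and releases res-18 and res-2


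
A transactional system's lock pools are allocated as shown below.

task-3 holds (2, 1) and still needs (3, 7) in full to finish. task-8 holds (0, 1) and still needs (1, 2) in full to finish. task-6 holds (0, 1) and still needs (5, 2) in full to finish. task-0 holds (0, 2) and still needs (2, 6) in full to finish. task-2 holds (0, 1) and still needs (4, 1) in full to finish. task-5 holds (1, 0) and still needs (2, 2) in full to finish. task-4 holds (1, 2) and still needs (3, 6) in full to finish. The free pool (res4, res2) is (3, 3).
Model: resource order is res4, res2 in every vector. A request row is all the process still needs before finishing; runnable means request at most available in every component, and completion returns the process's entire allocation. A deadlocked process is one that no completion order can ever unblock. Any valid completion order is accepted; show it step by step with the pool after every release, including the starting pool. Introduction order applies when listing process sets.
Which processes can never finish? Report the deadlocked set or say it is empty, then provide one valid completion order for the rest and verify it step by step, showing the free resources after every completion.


Deadlocked: task-3, task-6, task-0 and task-4.
Key observation: after task-5, task-8, task-2 the pool peaks at (4, 5), and each blocked process is short somewhere: task-3 on res2; task-6 on res4; task-0 on res2; task-4 on res2.
The rest can finish in the order task-5, task-8, task-2. Walking it through:
  pool = (3, 3)
  run task-5 (needs (2, 2), free (3, 3)); after release of (1, 0) the pool is (4, 3)
  run task-8 (needs (1, 2), free (4, 3)); after release of (0, 1) the pool is (4, 4)
  run task-2 (needs (4, 1), free (4, 4)); after release of (0, 1) the pool is (4, 5)
The stuck group stays short no matter what:
  task-3 cannot run: need (3, 7) vs free (4, 5) (insufficient res2)
  task-6 cannot run: need (5, 2) vs free (4, 5) (insufficient res4)
  task-0 cannot run: need (2, 6) vs free (4, 5) (insufficient res2)
  task-4 cannot run: need (3, 6) vs free (4, 5) (insufficient res2)


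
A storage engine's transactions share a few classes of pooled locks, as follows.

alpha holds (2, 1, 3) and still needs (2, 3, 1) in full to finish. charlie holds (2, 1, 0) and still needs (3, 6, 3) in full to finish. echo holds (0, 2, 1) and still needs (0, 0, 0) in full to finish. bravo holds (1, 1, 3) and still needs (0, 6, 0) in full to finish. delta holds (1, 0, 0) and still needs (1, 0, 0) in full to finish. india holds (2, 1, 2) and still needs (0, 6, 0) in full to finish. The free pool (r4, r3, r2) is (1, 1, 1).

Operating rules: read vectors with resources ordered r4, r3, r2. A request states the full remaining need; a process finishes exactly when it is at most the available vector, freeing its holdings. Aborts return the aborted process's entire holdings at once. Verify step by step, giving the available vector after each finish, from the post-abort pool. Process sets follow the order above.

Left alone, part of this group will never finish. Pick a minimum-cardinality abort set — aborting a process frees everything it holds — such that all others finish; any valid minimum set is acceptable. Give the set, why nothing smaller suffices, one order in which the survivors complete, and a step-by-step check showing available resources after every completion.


Abort bravo and india.
Key observation: charlie had no path to completion before; after the abort of bravo and india ((3, 2, 5) returned), step 4 is where it fits.
Minimality, checking each single-abort alternative: alpha alone leaves charlie blocked (short on r3); charlie alone leaves bravo blocked (short on r3); echo alone leaves charlie blocked (short on r3); bravo alone leaves charlie blocked (short on r3); delta alone leaves charlie blocked (short on r3); india alone leaves charlie blocked (short on r3).
One survivor order: alpha, delta, echo, charlie. Verifying each step (post-abort pool first):
  pool = (4, 3, 6)
  run alpha (needs (2, 3, 1), free (4, 3, 6)); after release of (2, 1, 3) the pool is (6, 4, 9)
  run delta (needs (1, 0, 0), free (6, 4, 9)); after release of (1, 0, 0) the pool is (7, 4, 9)
  run echo (needs (0, 0, 0), free (7, 4, 9)); after release of (0, 2, 1) the pool is (7, 6, 10)
  run charlie (needs (3, 6, 3), free (7, 6, 10)); after release of (2, 1, 0) the pool is (9, 7, 10)


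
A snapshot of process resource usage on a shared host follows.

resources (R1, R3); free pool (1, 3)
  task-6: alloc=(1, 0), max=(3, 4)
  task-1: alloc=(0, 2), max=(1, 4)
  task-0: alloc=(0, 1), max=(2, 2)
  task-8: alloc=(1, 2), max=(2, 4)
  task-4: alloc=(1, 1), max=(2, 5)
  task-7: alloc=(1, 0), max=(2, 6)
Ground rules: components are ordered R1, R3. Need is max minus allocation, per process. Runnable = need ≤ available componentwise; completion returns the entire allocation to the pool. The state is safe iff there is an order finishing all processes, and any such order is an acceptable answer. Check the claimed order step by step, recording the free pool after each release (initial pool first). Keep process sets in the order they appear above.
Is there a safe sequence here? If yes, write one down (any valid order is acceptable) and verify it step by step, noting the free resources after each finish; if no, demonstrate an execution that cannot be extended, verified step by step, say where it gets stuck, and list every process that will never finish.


The state is SAFE; one workable sequence: task-1, task-4, task-0, task-8, task-6, task-7.
Key observation: the first exact fit in this order is task-1 — it needs (1, 2) with (1, 3) free, meeting a requested resource to the last unit.
Verifying each step:
  pool = (1, 3)
  run task-1 (needs (1, 2), free (1, 3)); after release of (0, 2) the pool is (1, 5)
  run task-4 (needs (1, 4), free (1, 5)); after release of (1, 1) the pool is (2, 6)
  run task-0 (needs (2, 1), free (2, 6)); after release of (0, 1) the pool is (2, 7)
  run task-8 (needs (1, 2), free (2, 7)); after release of (1, 2) the pool is (3, 9)
  run task-6 (needs (2, 4), free (3, 9)); after release of (1, 0) the pool is (4, 9)
  run task-7 (needs (1, 6), free (4, 9)); after release of (1, 0) the pool is (5, 9)


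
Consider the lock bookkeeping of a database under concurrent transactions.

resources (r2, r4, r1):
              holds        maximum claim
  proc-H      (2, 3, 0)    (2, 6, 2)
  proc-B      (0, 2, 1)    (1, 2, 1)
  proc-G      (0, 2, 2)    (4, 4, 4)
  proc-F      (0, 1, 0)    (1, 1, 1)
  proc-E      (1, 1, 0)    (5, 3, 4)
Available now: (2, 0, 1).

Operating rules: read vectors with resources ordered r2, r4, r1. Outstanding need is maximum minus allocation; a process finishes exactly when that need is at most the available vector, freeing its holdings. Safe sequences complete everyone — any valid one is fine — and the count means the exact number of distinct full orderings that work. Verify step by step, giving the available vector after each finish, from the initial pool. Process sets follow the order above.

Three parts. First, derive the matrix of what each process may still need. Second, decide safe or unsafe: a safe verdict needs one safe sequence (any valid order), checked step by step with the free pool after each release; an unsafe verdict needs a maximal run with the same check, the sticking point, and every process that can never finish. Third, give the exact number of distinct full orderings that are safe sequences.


(1) Remaining need (order r2, r4, r1):
  proc-H: (0, 3, 2)
  proc-B: (1, 0, 0)
  proc-G: (4, 2, 2)
  proc-F: (1, 0, 1)
  proc-E: (4, 2, 4)
(2) SAFE — a valid safe sequence is proc-B, proc-F, proc-H, proc-G, proc-E.
Key observation: the order's first zero-slack moment is proc-H ((0, 3, 2) needed, (2, 3, 2) free — a requested resource with nothing to spare).
Step-by-step check:
  pool = (2, 0, 1)
  run proc-B (needs (1, 0, 0), free (2, 0, 1)); after release of (0, 2, 1) the pool is (2, 2, 2)
  run proc-F (needs (1, 0, 1), free (2, 2, 2)); after release of (0, 1, 0) the pool is (2, 3, 2)
  run proc-H (needs (0, 3, 2), free (2, 3, 2)); after release of (2, 3, 0) the pool is (4, 6, 2)
  run proc-G (needs (4, 2, 2), free (4, 6, 2)); after release of (0, 2, 2) the pool is (4, 8, 4)
  run proc-E (needs (4, 2, 4), free (4, 8, 4)); after release of (1, 1, 0) the pool is (5, 9, 4)
(3) Exactly 2 of the possible complete orderings are safe sequences.


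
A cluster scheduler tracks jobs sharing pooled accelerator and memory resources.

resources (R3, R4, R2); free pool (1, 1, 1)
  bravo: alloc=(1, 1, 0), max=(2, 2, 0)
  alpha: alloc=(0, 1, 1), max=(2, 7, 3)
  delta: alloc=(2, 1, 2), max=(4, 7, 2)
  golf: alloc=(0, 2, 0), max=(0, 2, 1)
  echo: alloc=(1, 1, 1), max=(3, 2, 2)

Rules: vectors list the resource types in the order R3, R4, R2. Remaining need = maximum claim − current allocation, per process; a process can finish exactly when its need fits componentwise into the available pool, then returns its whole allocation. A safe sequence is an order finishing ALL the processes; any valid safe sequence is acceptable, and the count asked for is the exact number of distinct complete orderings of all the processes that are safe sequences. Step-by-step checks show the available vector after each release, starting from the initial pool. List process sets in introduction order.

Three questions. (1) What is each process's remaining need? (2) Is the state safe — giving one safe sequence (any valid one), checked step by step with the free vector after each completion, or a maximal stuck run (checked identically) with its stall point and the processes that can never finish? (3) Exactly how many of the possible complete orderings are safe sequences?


(1) Need matrix, components ordered R3, R4, R2:
  bravo: (1, 1, 0)
  alpha: (2, 6, 2)
  delta: (2, 6, 0)
  golf: (0, 0, 1)
  echo: (2, 1, 1)
(2) UNSAFE — no complete ordering exists.
Key observation: no order helps: past bravo, golf, echo, the free pool tops out at (3, 5, 2), below what each blocked process needs in R4.
Going as far as possible: bravo, golf, echo; after that, nothing fits. Step-by-step check:
  pool = (1, 1, 1)
  run bravo (needs (1, 1, 0), free (1, 1, 1)); after release of (1, 1, 0) the pool is (2, 2, 1)
  run golf (needs (0, 0, 1), free (2, 2, 1)); after release of (0, 2, 0) the pool is (2, 4, 1)
  run echo (needs (2, 1, 1), free (2, 4, 1)); after release of (1, 1, 1) the pool is (3, 5, 2)
  alpha still needs (2, 6, 2) but only (3, 5, 2) is free — short on R4
  delta still needs (2, 6, 0) but only (3, 5, 2) is free — short on R4
Never able to finish: alpha and delta.
(3) Precisely 0 of the possible complete orderings are safe sequences.


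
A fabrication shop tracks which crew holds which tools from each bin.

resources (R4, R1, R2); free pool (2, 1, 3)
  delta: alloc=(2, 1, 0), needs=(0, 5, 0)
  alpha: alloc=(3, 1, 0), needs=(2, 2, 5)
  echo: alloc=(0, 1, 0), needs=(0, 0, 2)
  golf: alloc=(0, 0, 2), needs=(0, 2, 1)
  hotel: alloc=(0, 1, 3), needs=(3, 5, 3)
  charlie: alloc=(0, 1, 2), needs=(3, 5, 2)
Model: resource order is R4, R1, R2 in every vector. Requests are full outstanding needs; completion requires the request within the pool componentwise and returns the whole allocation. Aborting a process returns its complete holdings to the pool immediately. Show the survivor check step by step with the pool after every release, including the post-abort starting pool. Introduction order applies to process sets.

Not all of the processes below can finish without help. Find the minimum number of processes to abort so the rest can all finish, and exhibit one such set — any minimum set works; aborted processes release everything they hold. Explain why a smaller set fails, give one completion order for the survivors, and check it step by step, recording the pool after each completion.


Abort delta and charlie.
Key observation: aborting delta and charlie returns (2, 2, 2), and hotel — hopeless before — runs at step 3 with the returned capacity in the pool.
Minimality, checking each single-abort alternative: delta alone leaves hotel blocked (short on R1); alpha alone leaves delta blocked (short on R1); echo alone leaves delta blocked (short on R1); golf alone leaves delta blocked (short on R1); hotel alone leaves delta blocked (short on R1); charlie alone leaves delta blocked (short on R1).
The survivors complete as alpha, echo, hotel, golf. Check, step by step (starting from the post-abort pool):
  pool = (4, 3, 5)
  run alpha (needs (2, 2, 5), free (4, 3, 5)); after release of (3, 1, 0) the pool is (7, 4, 5)
  run echo (needs (0, 0, 2), free (7, 4, 5)); after release of (0, 1, 0) the pool is (7, 5, 5)
  run hotel (needs (3, 5, 3), free (7, 5, 5)); after release of (0, 1, 3) the pool is (7, 6, 8)
  run golf (needs (0, 2, 1), free (7, 6, 8)); after release of (0, 0, 2) the pool is (7, 6, 10)


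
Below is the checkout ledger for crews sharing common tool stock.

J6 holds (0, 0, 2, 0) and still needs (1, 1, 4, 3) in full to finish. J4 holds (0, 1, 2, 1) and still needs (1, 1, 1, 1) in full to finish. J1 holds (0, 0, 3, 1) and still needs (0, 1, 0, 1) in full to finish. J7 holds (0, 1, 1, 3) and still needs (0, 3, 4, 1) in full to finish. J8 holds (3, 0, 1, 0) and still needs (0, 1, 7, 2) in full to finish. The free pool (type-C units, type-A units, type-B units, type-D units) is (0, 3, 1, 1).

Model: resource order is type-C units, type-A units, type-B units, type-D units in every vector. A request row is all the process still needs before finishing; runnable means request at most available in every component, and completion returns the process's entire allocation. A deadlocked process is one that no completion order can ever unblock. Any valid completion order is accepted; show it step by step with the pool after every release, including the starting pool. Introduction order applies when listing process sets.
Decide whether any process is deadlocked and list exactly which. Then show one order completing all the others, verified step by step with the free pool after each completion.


Deadlocked set: J6, J4 and J8.
Key observation: after J1, J7 the pool peaks at (0, 4, 5, 5), and each blocked process is short somewhere: J6 on type-C units; J4 on type-C units; J8 on type-B units.
A valid finishing order for the others: J1, J7. Check, step by step:
  pool = (0, 3, 1, 1)
  J1 needs (0, 1, 0, 1) <= (0, 3, 1, 1) -> finishes; pool += (0, 0, 3, 1) = (0, 3, 4, 2)
  J7 needs (0, 3, 4, 1) <= (0, 3, 4, 2) -> finishes; pool += (0, 1, 1, 3) = (0, 4, 5, 5)
The blocked processes can never fit:
  blocked: J6 wants (1, 1, 4, 3), pool (0, 4, 5, 5) — not enough type-C units
  blocked: J4 wants (1, 1, 1, 1), pool (0, 4, 5, 5) — not enough type-C units
  blocked: J8 wants (0, 1, 7, 2), pool (0, 4, 5, 5) — not enough type-B units


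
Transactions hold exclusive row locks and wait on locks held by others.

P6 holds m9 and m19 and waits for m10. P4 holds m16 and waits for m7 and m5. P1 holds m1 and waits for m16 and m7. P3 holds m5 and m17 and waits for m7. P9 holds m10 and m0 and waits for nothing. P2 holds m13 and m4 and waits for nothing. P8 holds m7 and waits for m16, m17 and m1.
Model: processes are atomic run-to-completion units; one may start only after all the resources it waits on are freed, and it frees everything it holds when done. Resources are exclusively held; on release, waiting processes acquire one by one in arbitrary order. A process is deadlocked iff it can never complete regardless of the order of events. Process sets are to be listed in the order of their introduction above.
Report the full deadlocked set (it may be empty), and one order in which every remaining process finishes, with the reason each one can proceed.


Deadlocked set: P4, P1, P3 and P8.
Key observation: the cycle P4 -> P3 -> P8 -> P4 can never break — each member waits on the next; P1 is caught in further circular waits.
The rest can finish in the order P9, P6, P2.
Check, step by step:
  run P9 (it waits on nothing); releases m10 and m0
  P6: everything it awaited (m10) is free; runs, freeing m9 and m19
  run P2 (it waits on nothing); releases m13 and m4


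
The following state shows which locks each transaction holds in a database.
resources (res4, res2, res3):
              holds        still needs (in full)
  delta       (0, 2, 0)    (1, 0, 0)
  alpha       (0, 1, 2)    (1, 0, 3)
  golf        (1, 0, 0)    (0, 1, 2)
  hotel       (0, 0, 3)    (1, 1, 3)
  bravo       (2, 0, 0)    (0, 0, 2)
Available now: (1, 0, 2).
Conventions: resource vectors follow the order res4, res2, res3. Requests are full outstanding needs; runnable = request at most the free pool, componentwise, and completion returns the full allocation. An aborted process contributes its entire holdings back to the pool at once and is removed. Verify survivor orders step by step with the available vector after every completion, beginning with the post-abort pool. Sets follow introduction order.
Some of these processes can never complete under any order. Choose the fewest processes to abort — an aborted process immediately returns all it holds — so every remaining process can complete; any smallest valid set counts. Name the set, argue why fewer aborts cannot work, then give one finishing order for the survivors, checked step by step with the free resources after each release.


Minimum abort set: alpha.
Key observation: aborting alpha returns (0, 1, 2), and hotel — hopeless before — runs at step 3 with the returned capacity in the pool.
Why nothing smaller works: aborting no one leaves the state deadlocked as given.
Survivors finish in the order: golf, bravo, hotel, delta. Walking it through (pool after the aborts first):
  pool = (1, 1, 4)
  run golf (needs (0, 1, 2), free (1, 1, 4)); after release of (1, 0, 0) the pool is (2, 1, 4)
  run bravo (needs (0, 0, 2), free (2, 1, 4)); after release of (2, 0, 0) the pool is (4, 1, 4)
  run hotel (needs (1, 1, 3), free (4, 1, 4)); after release of (0, 0, 3) the pool is (4, 1, 7)
  run delta (needs (1, 0, 0), free (4, 1, 7)); after release of (0, 2, 0) the pool is (4, 3, 7)
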